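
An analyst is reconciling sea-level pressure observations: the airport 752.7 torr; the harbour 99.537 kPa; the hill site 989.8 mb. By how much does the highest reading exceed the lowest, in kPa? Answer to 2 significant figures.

1.4 kPa

the airport: 752.7 mmHg = 100.352 kPa.
the hill site: 989.8 mb = 98.980 kPa.
Spread: 100.352 − 98.980 = 1.4 kPa.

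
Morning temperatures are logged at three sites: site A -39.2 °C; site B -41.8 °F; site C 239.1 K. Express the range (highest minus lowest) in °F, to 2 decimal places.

site B: -41.8 °F = -41.000 °C.
site C: 239.1 K = -34.050 °C.
Spread: (-34.050) − (-41.000) = 6.950 °C = 12.51 °F.

12.51 °F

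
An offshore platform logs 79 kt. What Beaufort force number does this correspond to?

79 kt lies in the Beaufort 12 band (hurricane force, ≥64 kt).

Beaufort force 12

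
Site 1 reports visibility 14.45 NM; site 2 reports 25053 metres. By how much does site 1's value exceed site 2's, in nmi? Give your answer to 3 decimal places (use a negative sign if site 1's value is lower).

site 2: 25053 m = 13.52754 nmi.
Difference: 14.45000 − 13.52754 = 0.922 nmi.

0.922 nmi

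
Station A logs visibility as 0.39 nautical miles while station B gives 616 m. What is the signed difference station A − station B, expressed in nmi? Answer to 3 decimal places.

station B: 616 m = 0.33261 nmi.
Difference: 0.39000 − 0.33261 = 0.057 nmi.

0.057 nmi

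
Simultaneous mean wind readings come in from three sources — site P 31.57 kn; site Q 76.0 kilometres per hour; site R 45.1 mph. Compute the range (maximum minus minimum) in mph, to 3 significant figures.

10.9 mph

site P: 31.57 kt = 36.330 mph.
site Q: 76.0 km/h = 47.224 mph.
Spread: 47.224 − 36.330 = 10.9 mph.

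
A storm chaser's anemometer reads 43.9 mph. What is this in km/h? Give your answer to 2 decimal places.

70.65 km/h

1 mph = 1.60934 km/h, so 43.9 × 1.60934 = 70.65 km/h.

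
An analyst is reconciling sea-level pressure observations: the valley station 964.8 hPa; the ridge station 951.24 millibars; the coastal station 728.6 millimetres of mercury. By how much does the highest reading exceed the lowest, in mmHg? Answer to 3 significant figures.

15.1 mmHg

the valley station: 964.8 hPa = 723.659 mmHg.
the ridge station: 951.24 mb = 713.489 mmHg.
Spread: 728.600 − 713.489 = 15.1 mmHg.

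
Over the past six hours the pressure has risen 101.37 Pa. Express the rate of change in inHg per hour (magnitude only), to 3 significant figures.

0.00499 inHg per hour

101.37 Pa / 6 h × 0.0002953 inHg/Pa = 0.00499 inHg/h.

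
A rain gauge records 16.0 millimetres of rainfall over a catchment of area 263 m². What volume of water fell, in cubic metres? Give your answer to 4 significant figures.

1 mm over 1 m² is 1 L, so volume = 16 × 263 = 4208 L = 4.208 m³.

4.208 cubic metres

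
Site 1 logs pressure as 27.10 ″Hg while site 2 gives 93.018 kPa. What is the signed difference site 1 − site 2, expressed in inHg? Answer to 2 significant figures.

site 2: 93.018 kPa = 27.4682 inHg.
Difference: 27.1000 − 27.4682 = -0.37 inHg.

-0.37 inHg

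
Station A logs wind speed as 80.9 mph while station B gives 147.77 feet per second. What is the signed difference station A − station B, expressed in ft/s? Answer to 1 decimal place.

station A: 80.9 mph = 118.653 ft/s.
Difference: 118.653 − 147.770 = -29.1 ft/s.

-29.1 ft/s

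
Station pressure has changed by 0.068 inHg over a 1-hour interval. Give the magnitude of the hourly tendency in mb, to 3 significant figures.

0.068 inHg / 1 h × 33.8639 mb/inHg = 2.30 mb/h.

2.30 mb per hour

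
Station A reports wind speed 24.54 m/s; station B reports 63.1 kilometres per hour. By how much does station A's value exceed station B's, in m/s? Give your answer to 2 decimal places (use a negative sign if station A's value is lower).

7.01 m/s

station B: 63.1 km/h = 17.5278 m/s.
Difference: 24.5400 − 17.5278 = 7.01 m/s.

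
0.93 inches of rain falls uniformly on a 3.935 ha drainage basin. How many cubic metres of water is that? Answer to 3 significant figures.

930 cubic metres

Depth: 0.93 in × 25.4 = 23.622 mm.
Area: 3.935 ha = 39350 m².
1 mm over 1 m² is 1 L, so volume = 23.622 × 39350 = 929525.7 L = 930 m³.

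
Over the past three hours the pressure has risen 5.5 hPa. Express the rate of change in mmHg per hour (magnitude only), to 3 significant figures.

5.5 hPa / 3 h × 0.750062 mmHg/hPa = 1.38 mmHg/h.

1.38 mmHg per hour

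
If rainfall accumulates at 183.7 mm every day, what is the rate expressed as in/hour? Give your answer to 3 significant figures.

0.301 in/hour

183.7 mm/day × 0.0393701 in/mm × 0.0416667 day/hour = 0.301 in/hour.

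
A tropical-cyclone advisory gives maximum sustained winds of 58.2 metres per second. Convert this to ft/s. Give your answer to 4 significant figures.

1 m/s = 3.28084 ft/s, so 58.2 × 3.28084 = 190.9 ft/s.

190.9 ft/s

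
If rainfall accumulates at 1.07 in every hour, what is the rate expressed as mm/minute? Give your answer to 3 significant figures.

0.453 mm/minute

1.07 in/hour × 25.4 mm/in × 0.0166667 hour/minute = 0.453 mm/minute.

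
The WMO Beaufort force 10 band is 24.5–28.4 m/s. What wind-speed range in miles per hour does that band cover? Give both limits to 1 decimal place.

24.5–28.4 m/s × 2.237 = 54.8–63.5 mph.

54.8 to 63.5 mph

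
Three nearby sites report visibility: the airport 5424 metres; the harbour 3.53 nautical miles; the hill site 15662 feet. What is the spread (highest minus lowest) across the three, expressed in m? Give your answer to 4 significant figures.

the harbour: 3.53 nmi = 6537.56 m.
the hill site: 15662 ft = 4773.78 m.
Spread: 6537.56 − 4773.78 = 1764 m.

1764 m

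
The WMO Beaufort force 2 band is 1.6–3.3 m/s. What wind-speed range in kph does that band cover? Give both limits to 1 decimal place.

1.6–3.3 m/s × 3.6 = 5.8–11.9 km/h.

5.8 to 11.9 km/h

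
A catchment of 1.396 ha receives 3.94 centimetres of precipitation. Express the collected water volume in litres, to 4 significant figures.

550000 litres

Depth: 3.94 cm × 10 = 39.4 mm.
Area: 1.396 ha = 13960 m².
1 mm over 1 m² is 1 L, so volume = 39.4 × 13960 = 550024 L ≈ 550000 L.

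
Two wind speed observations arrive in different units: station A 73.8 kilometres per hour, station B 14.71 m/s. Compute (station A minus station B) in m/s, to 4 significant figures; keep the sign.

5.790 m/s

station A: 73.8 km/h = 20.50000 m/s.
Difference: 20.50000 − 14.71000 = 5.790 m/s.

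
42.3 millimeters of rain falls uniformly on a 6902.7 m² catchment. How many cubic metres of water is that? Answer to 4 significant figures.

292.0 cubic metres

1 mm over 1 m² is 1 L, so volume = 42.3 × 6902.7 = 291984.21 L = 292.0 m³.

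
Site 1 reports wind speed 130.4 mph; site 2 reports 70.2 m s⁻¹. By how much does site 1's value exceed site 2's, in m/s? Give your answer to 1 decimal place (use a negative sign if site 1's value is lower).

site 1: 130.4 mph = 58.294 m/s.
Difference: 58.294 − 70.200 = -11.9 m/s.

-11.9 m/s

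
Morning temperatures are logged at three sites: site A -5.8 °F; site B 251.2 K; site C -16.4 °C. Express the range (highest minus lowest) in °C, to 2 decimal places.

site A: -5.8 °F = -21.000 °C.
site B: 251.2 K = -21.950 °C.
Spread: (-16.400) − (-21.950) = 5.550 °C.

5.55 °C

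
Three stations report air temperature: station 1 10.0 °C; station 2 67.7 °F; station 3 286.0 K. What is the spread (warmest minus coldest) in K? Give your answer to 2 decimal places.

9.83 K

station 2: 67.7 °F = 19.833 °C.
station 3: 286.0 K = 12.850 °C.
Spread: 19.833 − 10.000 = 9.833 °C.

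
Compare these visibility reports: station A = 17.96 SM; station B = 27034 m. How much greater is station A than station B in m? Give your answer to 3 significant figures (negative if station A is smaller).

station A: 17.96 SM = 28903.82 m.
Difference: 28903.82 − 27034.00 = 1870 m.

1870 m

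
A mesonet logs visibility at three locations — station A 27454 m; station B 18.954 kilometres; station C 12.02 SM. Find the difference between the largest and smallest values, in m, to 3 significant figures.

8500 m

station B: 18.954 km = 18954.00 m.
station C: 12.02 SM = 19344.31 m.
Spread: 27454.00 − 18954.00 = 8500 m.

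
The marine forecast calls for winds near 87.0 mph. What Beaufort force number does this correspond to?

87.0 mph = 38.9 m/s, which is Beaufort 12 (hurricane force, ≥32.7 m/s).

Beaufort force 12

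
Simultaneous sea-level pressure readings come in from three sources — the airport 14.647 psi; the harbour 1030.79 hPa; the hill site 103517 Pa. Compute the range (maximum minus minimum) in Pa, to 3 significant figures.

the airport: 14.647 psi = 100987.51 Pa.
the harbour: 1030.79 hPa = 103079.00 Pa.
Spread: 103517.00 − 100987.51 = 2530 Pa.

2530 Pa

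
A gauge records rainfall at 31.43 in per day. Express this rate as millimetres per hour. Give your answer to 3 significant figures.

33.3 mm/hour

31.43 in/day × 25.4 mm/in × 0.0416667 day/hour = 33.3 mm/hour.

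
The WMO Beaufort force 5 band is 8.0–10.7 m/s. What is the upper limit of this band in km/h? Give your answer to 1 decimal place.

8.0–10.7 m/s × 3.6 = 28.8–38.5 km/h.

38.5 km/h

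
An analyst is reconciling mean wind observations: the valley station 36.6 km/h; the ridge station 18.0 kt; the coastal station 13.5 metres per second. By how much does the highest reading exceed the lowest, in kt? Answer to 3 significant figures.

the valley station: 36.6 km/h = 19.7624 kt.
the coastal station: 13.5 m/s = 26.2419 kt.
Spread: 26.2419 − 18.0000 = 8.24 kt.

8.24 kt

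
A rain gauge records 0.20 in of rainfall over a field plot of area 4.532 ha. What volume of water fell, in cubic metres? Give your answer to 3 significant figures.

Depth: 0.20 in × 25.4 = 5.08 mm.
Area: 4.532 ha = 45320 m².
1 mm over 1 m² is 1 L, so volume = 5.08 × 45320 = 230225.6 L = 230 m³.

230 cubic metres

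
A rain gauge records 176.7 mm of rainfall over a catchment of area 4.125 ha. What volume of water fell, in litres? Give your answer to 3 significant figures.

Area: 4.125 ha = 41250 m².
1 mm over 1 m² is 1 L, so volume = 176.7 × 41250 = 7288875 L ≈ 7290000 L.

7290000 litres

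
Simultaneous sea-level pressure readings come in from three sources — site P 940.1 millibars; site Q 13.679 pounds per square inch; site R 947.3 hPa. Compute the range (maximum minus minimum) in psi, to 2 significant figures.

0.10 psi

site P: 940.1 mb = 13.6350 psi.
site R: 947.3 hPa = 13.7394 psi.
Spread: 13.7394 − 13.6350 = 0.10 psi.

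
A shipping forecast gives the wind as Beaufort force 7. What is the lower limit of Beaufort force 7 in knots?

28 kt

Beaufort 7 (near gale) spans 28–33 knots.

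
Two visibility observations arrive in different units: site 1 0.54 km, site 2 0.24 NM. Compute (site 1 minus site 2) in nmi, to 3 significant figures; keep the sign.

site 1: 0.54 km = 0.291577 nmi.
Difference: 0.291577 − 0.240000 = 0.0516 nmi.

0.0516 nmi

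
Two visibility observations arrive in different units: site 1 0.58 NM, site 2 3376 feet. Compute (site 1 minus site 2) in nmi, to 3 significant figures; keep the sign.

site 2: 3376 ft = 0.555618 nmi.
Difference: 0.580000 − 0.555618 = 0.0244 nmi.

0.0244 nmi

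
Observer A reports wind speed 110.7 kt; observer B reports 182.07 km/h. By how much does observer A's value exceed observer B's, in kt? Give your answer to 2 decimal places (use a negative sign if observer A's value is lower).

12.39 kt

observer B: 182.07 km/h = 98.3099 kt.
Difference: 110.7000 − 98.3099 = 12.39 kt.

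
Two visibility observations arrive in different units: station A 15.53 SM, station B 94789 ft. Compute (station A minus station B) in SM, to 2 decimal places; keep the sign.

station B: 94789 ft = 17.9525 SM.
Difference: 15.5300 − 17.9525 = -2.42 SM.

-2.42 SM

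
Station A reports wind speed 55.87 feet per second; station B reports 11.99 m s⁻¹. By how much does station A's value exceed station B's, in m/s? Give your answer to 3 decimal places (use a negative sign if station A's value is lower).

station A: 55.87 ft/s = 17.02918 m/s.
Difference: 17.02918 − 11.99000 = 5.039 m/s.

5.039 m/s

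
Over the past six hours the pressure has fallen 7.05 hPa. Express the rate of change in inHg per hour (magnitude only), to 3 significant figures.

7.05 hPa / 6 h × 0.02953 inHg/hPa = 0.0347 inHg/h.

0.0347 inHg per hour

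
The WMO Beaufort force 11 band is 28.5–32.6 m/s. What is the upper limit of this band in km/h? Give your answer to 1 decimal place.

117.4 km/h

28.5–32.6 m/s × 3.6 = 102.6–117.4 km/h.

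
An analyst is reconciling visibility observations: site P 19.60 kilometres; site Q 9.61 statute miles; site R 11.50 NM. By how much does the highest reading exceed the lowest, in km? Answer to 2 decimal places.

site Q: 9.61 SM = 15.4658 km.
site R: 11.50 nmi = 21.2980 km.
Spread: 21.2980 − 15.4658 = 5.83 km.

5.83 km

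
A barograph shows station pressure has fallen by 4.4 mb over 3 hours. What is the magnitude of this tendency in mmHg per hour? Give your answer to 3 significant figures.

4.4 mb / 3 h × 0.750062 mmHg/mb = 1.10 mmHg/h.

1.10 mmHg per hour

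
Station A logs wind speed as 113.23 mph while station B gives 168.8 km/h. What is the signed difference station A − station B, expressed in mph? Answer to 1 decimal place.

station B: 168.8 km/h = 104.887 mph.
Difference: 113.230 − 104.887 = 8.3 mph.

8.3 mph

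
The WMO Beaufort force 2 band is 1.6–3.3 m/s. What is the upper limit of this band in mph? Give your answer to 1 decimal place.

7.4 mph

1.6–3.3 m/s × 2.237 = 3.6–7.4 mph.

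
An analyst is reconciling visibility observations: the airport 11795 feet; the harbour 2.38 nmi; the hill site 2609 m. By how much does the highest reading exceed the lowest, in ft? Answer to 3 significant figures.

the harbour: 2.38 nmi = 14461.15 ft.
the hill site: 2609 m = 8559.71 ft.
Spread: 14461.15 − 8559.71 = 5900 ft.

5900 ft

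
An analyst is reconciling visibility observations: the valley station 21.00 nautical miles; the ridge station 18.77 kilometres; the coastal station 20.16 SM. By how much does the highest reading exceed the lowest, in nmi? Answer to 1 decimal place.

10.9 nmi

the ridge station: 18.77 km = 10.135 nmi.
the coastal station: 20.16 SM = 17.519 nmi.
Spread: 21.000 − 10.135 = 10.9 nmi.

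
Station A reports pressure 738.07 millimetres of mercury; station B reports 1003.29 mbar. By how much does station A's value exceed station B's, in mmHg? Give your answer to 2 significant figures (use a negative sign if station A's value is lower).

-14 mmHg

station B: 1003.29 mb = 752.53 mmHg.
Difference: 738.07 − 752.53 = -14 mmHg.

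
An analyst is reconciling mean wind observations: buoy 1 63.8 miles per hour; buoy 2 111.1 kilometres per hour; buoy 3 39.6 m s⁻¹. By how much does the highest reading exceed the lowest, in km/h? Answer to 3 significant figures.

39.9 km/h

buoy 1: 63.8 mph = 102.676 km/h.
buoy 3: 39.6 m/s = 142.560 km/h.
Spread: 142.560 − 102.676 = 39.9 km/h.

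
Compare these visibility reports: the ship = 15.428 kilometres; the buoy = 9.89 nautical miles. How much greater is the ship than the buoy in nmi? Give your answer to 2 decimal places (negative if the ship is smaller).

the ship: 15.428 km = 8.3305 nmi.
Difference: 8.3305 − 9.8900 = -1.56 nmi.

-1.56 nmi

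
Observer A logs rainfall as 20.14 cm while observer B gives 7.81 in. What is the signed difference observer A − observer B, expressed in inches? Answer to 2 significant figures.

0.12 in

observer A: 20.14 cm = 7.9291 in.
Difference: 7.9291 − 7.8100 = 0.12 in.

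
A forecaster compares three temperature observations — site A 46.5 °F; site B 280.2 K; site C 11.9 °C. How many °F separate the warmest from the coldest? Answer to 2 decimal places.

site A: 46.5 °F = 8.056 °C.
site B: 280.2 K = 7.050 °C.
Spread: 11.900 − 7.050 = 4.850 °C = 8.73 °F.

8.73 °F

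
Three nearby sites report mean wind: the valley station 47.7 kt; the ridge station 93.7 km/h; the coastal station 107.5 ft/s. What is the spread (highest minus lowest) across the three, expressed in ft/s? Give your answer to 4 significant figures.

the valley station: 47.7 kt = 80.5085 ft/s.
the ridge station: 93.7 km/h = 85.3930 ft/s.
Spread: 107.5000 − 80.5085 = 26.99 ft/s.

26.99 ft/s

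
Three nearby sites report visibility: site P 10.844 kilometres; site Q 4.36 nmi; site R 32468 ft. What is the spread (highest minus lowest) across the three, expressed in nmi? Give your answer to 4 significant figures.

site P: 10.844 km = 5.85529 nmi.
site R: 32468 ft = 5.34355 nmi.
Spread: 5.85529 − 4.36000 = 1.495 nmi.

1.495 nmi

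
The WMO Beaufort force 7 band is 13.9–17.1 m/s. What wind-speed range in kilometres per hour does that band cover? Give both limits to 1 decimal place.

13.9–17.1 m/s × 3.6 = 50.0–61.6 km/h.

50.0 to 61.6 km/h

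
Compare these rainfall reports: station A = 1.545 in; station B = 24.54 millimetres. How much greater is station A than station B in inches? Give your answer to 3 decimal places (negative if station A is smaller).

0.579 in

station B: 24.54 mm = 0.96614 in.
Difference: 1.54500 − 0.96614 = 0.579 in.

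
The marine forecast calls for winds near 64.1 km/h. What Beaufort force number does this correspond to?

Beaufort force 8

64.1 km/h = 17.8 m/s, which is Beaufort 8 (gale, 17.2–20.7 m/s).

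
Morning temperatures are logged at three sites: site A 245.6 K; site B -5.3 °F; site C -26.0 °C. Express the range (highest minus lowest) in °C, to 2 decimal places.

site A: 245.6 K = -27.550 °C.
site B: -5.3 °F = -20.722 °C.
Spread: (-20.722) − (-27.550) = 6.828 °C.

6.83 °C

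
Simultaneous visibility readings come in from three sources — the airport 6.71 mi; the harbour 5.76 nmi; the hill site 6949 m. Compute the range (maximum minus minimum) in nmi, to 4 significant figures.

the airport: 6.71 SM = 5.83083 nmi.
the hill site: 6949 m = 3.75216 nmi.
Spread: 5.83083 − 3.75216 = 2.079 nmi.

2.079 nmi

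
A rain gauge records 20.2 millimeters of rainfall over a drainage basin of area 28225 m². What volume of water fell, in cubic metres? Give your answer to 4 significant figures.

570.1 cubic metres

1 mm over 1 m² is 1 L, so volume = 20.2 × 28225 = 570145 L = 570.1 m³.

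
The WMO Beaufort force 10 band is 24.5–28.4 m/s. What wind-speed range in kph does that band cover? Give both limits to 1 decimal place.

24.5–28.4 m/s × 3.6 = 88.2–102.2 km/h.

88.2 to 102.2 km/h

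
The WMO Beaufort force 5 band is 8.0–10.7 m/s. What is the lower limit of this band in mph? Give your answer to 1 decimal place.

8.0–10.7 m/s × 2.237 = 17.9–23.9 mph.

17.9 mph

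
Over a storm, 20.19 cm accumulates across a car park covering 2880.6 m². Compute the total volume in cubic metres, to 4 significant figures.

Depth: 20.19 cm × 10 = 201.9 mm.
1 mm over 1 m² is 1 L, so volume = 201.9 × 2880.6 = 581593.14 L = 581.6 m³.

581.6 cubic metres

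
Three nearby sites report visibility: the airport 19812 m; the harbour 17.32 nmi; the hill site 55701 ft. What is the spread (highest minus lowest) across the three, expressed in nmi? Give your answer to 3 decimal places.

8.153 nmi

the airport: 19812 m = 10.69762 nmi.
the hill site: 55701 ft = 9.16721 nmi.
Spread: 17.32000 − 9.16721 = 8.153 nmi.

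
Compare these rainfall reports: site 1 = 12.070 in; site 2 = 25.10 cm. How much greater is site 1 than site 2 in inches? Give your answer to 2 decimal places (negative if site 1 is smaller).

site 2: 25.10 cm = 9.8819 in.
Difference: 12.0700 − 9.8819 = 2.19 in.

2.19 in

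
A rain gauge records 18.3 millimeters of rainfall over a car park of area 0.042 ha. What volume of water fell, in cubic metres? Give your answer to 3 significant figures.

Area: 0.042 ha = 420 m².
1 mm over 1 m² is 1 L, so volume = 18.3 × 420 = 7686 L = 7.69 m³.

7.69 cubic metres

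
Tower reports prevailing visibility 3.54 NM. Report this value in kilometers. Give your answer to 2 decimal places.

1 nmi = 1.852 km, so 3.54 × 1.852 = 6.56 km.

6.56 km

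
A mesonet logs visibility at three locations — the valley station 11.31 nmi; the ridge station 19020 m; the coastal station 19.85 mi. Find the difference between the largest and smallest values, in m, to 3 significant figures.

12900 m

the valley station: 11.31 nmi = 20946.12 m.
the coastal station: 19.85 SM = 31945.48 m.
Spread: 31945.48 − 19020.00 = 12900 m.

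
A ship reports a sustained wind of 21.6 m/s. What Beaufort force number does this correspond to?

Beaufort force 9

21.6 m/s lies in the Beaufort 9 band (strong gale, 20.8–24.4 m/s).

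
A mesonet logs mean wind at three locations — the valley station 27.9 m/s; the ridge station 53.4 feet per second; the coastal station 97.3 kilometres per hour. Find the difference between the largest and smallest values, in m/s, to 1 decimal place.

the ridge station: 53.4 ft/s = 16.276 m/s.
the coastal station: 97.3 km/h = 27.028 m/s.
Spread: 27.900 − 16.276 = 11.6 m/s.

11.6 m/s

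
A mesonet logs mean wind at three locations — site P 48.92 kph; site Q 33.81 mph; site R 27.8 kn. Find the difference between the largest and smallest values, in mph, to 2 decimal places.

3.41 mph

site P: 48.92 km/h = 30.3975 mph.
site R: 27.8 kt = 31.9917 mph.
Spread: 33.8100 − 30.3975 = 3.41 mph.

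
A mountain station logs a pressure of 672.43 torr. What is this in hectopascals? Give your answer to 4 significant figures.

896.5 hPa

1 mmHg = 1.33322 hPa, so 672.43 × 1.33322 = 896.5 hPa.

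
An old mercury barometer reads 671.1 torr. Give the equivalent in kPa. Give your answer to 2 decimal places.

1 mmHg = 0.133322 kPa, so 671.1 × 0.133322 = 89.47 kPa.

89.47 kPa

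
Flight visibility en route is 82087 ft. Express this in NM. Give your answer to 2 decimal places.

13.51 nmi

1 ft = 0.000164579 nmi, so 82087 × 0.000164579 = 13.51 nmi.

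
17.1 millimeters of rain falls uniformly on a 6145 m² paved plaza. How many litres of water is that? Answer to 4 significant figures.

105100 litres

1 mm over 1 m² is 1 L, so volume = 17.1 × 6145 = 105079.5 L ≈ 105100 L.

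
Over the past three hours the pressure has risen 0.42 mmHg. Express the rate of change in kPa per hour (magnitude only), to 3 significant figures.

0.0187 kPa per hour

0.42 mmHg / 3 h × 0.133322 kPa/mmHg = 0.0187 kPa/h.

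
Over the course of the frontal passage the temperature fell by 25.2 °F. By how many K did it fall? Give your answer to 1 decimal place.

14.0 K

Converting a difference, only the 9/5 scale factor applies: ΔK = 25.2 × 0.5556 = 14.0 K.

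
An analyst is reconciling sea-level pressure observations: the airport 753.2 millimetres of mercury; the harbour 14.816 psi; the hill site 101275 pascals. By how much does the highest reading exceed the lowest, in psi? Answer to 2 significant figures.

the airport: 753.2 mmHg = 14.5645 psi.
the hill site: 101275 Pa = 14.6887 psi.
Spread: 14.8160 − 14.5645 = 0.25 psi.

0.25 psi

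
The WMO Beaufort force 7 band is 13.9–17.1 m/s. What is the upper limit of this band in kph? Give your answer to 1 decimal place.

61.6 km/h

13.9–17.1 m/s × 3.6 = 50.0–61.6 km/h.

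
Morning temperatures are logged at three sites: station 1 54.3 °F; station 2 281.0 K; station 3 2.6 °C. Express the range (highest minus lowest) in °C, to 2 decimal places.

station 1: 54.3 °F = 12.389 °C.
station 2: 281.0 K = 7.850 °C.
Spread: 12.389 − 2.600 = 9.789 °C.

9.79 °C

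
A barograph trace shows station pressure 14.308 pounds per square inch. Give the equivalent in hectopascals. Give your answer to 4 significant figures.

1 psi = 68.9476 hPa, so 14.308 × 68.9476 = 986.5 hPa.

986.5 hPa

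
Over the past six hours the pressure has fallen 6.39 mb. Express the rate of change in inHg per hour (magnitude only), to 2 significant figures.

6.39 mb / 6 h × 0.02953 inHg/mb = 0.031 inHg/h.

0.031 inHg per hour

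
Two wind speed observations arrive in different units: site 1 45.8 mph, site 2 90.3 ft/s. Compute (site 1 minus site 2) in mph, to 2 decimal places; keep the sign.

site 2: 90.3 ft/s = 61.5682 mph.
Difference: 45.8000 − 61.5682 = -15.77 mph.

-15.77 mph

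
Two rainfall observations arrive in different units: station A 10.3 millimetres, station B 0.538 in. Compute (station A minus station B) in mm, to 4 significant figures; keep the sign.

-3.365 mm

station B: 0.538 in = 13.66520 mm.
Difference: 10.30000 − 13.66520 = -3.365 mm.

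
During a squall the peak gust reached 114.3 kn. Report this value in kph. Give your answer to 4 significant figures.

1 kt = 1.852 km/h, so 114.3 × 1.852 = 211.7 km/h.

211.7 km/h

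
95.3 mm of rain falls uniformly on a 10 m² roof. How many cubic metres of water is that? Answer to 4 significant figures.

0.9530 cubic metres

1 mm over 1 m² is 1 L, so volume = 95.3 × 10 = 953 L = 0.9530 m³.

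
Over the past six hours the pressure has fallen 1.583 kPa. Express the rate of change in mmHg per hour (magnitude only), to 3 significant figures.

1.98 mmHg per hour

1.583 kPa / 6 h × 7.50062 mmHg/kPa = 1.98 mmHg/h.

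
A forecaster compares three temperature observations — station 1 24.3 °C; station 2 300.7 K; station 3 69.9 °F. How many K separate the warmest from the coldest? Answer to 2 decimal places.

station 2: 300.7 K = 27.550 °C.
station 3: 69.9 °F = 21.056 °C.
Spread: 27.550 − 21.056 = 6.494 °C.

6.49 K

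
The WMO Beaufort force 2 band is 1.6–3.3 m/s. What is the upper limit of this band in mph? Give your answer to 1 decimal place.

7.4 mph

1.6–3.3 m/s × 2.237 = 3.6–7.4 mph.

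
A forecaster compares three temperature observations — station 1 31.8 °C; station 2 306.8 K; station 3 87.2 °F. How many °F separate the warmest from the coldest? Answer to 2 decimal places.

5.37 °F

station 2: 306.8 K = 33.650 °C.
station 3: 87.2 °F = 30.667 °C.
Spread: 33.650 − 30.667 = 2.983 °C = 5.37 °F.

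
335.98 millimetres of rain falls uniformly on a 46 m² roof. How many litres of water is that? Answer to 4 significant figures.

1 mm over 1 m² is 1 L, so volume = 335.98 × 46 = 15455.08 L ≈ 15460 L.

15460 litres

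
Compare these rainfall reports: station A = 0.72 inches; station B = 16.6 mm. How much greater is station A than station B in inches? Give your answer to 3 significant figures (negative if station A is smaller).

0.0665 in

station B: 16.6 mm = 0.653543 in.
Difference: 0.720000 − 0.653543 = 0.0665 in.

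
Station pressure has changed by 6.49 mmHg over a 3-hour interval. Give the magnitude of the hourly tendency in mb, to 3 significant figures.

6.49 mmHg / 3 h × 1.33322 mb/mmHg = 2.88 mb/h.

2.88 mb per hour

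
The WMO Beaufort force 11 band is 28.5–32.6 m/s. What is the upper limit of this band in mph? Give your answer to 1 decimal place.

72.9 mph

28.5–32.6 m/s × 2.237 = 63.8–72.9 mph.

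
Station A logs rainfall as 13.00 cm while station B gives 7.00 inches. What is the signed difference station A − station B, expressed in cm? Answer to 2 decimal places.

-4.78 cm

station B: 7.00 in = 17.7800 cm.
Difference: 13.0000 − 17.7800 = -4.78 cm.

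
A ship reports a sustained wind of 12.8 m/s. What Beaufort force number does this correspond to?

12.8 m/s lies in the Beaufort 6 band (strong breeze, 10.8–13.8 m/s).

Beaufort force 6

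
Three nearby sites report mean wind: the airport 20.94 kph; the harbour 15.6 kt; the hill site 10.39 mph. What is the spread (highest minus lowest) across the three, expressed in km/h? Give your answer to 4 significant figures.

12.17 km/h

the harbour: 15.6 kt = 28.8912 km/h.
the hill site: 10.39 mph = 16.7211 km/h.
Spread: 28.8912 − 16.7211 = 12.17 km/h.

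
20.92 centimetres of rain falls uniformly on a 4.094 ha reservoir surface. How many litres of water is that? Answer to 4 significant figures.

Depth: 20.92 cm × 10 = 209.2 mm.
Area: 4.094 ha = 40940 m².
1 mm over 1 m² is 1 L, so volume = 209.2 × 40940 = 8564648 L ≈ 8565000 L.

8565000 litres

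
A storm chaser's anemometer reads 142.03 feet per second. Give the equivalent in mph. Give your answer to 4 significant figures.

96.84 mph

1 ft/s = 0.681818 mph, so 142.03 × 0.681818 = 96.84 mph.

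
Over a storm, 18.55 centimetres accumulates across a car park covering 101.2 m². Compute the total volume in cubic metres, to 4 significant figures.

18.77 cubic metres

Depth: 18.55 cm × 10 = 185.5 mm.
1 mm over 1 m² is 1 L, so volume = 185.5 × 101.2 = 18772.6 L = 18.77 m³.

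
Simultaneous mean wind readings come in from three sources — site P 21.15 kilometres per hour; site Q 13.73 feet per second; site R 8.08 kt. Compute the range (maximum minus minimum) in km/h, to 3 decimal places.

6.186 km/h

site Q: 13.73 ft/s = 15.06565 km/h.
site R: 8.08 kt = 14.96416 km/h.
Spread: 21.15000 − 14.96416 = 6.186 km/h.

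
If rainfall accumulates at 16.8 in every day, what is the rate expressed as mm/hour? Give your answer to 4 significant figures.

16.8 in/day × 25.4 mm/in × 0.0416667 day/hour = 17.78 mm/hour.

17.78 mm/hour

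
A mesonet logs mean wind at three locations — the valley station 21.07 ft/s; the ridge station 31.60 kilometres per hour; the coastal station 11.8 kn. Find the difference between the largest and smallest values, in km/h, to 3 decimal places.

9.746 km/h

the valley station: 21.07 ft/s = 23.11969 km/h.
the coastal station: 11.8 kt = 21.85360 km/h.
Spread: 31.60000 − 21.85360 = 9.746 km/h.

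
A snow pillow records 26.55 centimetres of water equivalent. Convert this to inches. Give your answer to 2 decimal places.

1 cm = 0.393701 in, so 26.55 × 0.393701 = 10.45 in.

10.45 in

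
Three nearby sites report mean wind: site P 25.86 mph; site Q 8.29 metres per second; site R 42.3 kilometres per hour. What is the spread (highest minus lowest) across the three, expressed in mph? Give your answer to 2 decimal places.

site Q: 8.29 m/s = 18.5442 mph.
site R: 42.3 km/h = 26.2840 mph.
Spread: 26.2840 − 18.5442 = 7.74 mph.

7.74 mph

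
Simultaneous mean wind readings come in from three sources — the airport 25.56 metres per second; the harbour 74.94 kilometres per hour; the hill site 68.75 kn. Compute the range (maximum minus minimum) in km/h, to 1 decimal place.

the airport: 25.56 m/s = 92.016 km/h.
the hill site: 68.75 kt = 127.325 km/h.
Spread: 127.325 − 74.940 = 52.4 km/h.

52.4 km/h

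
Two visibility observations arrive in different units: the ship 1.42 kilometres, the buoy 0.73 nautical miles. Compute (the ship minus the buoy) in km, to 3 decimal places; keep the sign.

0.068 km

the buoy: 0.73 nmi = 1.35196 km.
Difference: 1.42000 − 1.35196 = 0.068 km.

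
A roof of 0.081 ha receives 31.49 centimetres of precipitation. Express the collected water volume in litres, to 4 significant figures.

255100 litres

Depth: 31.49 cm × 10 = 314.9 mm.
Area: 0.081 ha = 810 m².
1 mm over 1 m² is 1 L, so volume = 314.9 × 810 = 255069 L ≈ 255100 L.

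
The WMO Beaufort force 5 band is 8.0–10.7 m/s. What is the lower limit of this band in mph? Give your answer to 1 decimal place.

8.0–10.7 m/s × 2.237 = 17.9–23.9 mph.

17.9 mph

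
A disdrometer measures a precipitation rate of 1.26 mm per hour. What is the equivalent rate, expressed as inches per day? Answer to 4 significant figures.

1.26 mm/hour × 0.0393701 in/mm × 24 hour/day = 1.191 in/day.

1.191 in/day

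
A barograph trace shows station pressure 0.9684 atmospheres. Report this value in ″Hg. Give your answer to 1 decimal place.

1 atm = 29.9213 inHg, so 0.9684 × 29.9213 = 29.0 inHg.

29.0 inHg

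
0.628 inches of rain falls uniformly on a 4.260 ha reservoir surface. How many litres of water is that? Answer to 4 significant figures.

Depth: 0.628 in × 25.4 = 15.9512 mm.
Area: 4.260 ha = 42600 m².
1 mm over 1 m² is 1 L, so volume = 15.9512 × 42600 = 679521.12 L ≈ 679500 L.

679500 litres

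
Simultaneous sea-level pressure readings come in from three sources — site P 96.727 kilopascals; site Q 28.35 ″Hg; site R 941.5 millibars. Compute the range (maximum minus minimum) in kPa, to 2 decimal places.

site Q: 28.35 inHg = 96.0041 kPa.
site R: 941.5 mb = 94.1500 kPa.
Spread: 96.7270 − 94.1500 = 2.58 kPa.

2.58 kPa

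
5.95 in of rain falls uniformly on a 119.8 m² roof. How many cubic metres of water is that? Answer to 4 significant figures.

Depth: 5.95 in × 25.4 = 151.13 mm.
1 mm over 1 m² is 1 L, so volume = 151.13 × 119.8 = 18105.374 L = 18.11 m³.

18.11 cubic metres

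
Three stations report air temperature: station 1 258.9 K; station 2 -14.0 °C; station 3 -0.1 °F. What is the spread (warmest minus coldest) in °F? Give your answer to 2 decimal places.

station 1: 258.9 K = -14.250 °C.
station 3: -0.1 °F = -17.833 °C.
Spread: (-14.000) − (-17.833) = 3.833 °C = 6.90 °F.

6.90 °F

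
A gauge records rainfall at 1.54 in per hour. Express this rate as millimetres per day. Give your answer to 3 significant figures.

939 mm/day

1.54 in/hour × 25.4 mm/in × 24 hour/day = 939 mm/day.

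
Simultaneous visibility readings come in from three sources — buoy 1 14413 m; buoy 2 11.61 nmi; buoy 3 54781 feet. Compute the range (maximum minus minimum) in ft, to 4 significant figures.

buoy 1: 14413 m = 47286.75 ft.
buoy 2: 11.61 nmi = 70543.70 ft.
Spread: 70543.70 − 47286.75 = 23260 ft.

23260 ft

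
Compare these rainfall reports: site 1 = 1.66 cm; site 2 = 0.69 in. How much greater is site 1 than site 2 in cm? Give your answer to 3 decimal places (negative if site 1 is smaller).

-0.093 cm

site 2: 0.69 in = 1.75260 cm.
Difference: 1.66000 − 1.75260 = -0.093 cm.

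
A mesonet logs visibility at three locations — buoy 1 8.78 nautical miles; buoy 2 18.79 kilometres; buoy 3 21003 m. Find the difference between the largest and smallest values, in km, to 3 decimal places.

4.742 km

buoy 1: 8.78 nmi = 16.26056 km.
buoy 3: 21003 m = 21.00300 km.
Spread: 21.00300 − 16.26056 = 4.742 km.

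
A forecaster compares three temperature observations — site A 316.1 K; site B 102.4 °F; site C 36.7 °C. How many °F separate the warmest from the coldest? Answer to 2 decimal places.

site A: 316.1 K = 42.950 °C.
site B: 102.4 °F = 39.111 °C.
Spread: 42.950 − 36.700 = 6.250 °C = 11.25 °F.

11.25 °F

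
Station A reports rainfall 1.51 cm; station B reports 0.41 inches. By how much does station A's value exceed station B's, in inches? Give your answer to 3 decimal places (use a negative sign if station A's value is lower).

0.184 in

station A: 1.51 cm = 0.59449 in.
Difference: 0.59449 − 0.41000 = 0.184 in.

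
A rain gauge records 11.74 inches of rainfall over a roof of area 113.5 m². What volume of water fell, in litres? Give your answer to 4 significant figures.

Depth: 11.74 in × 25.4 = 298.196 mm.
1 mm over 1 m² is 1 L, so volume = 298.196 × 113.5 = 33845.246 L ≈ 33850 L.

33850 litres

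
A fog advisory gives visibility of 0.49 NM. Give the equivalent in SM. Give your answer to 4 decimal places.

1 nmi = 1.15078 SM, so 0.49 × 1.15078 = 0.5639 SM.

0.5639 SM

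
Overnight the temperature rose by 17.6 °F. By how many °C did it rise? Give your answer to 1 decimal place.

9.8 °C

A change of 1 °C equals a change of 1.8 °F: Δ°C = 17.6 × 0.5556 = 9.8 °C.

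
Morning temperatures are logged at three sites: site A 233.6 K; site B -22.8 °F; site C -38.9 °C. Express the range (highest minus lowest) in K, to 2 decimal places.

site A: 233.6 K = -39.550 °C.
site B: -22.8 °F = -30.444 °C.
Spread: (-30.444) − (-39.550) = 9.106 °C.

9.11 K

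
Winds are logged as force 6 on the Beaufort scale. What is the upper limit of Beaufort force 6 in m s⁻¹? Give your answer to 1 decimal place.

Beaufort 6 (strong breeze) spans 10.8–13.8 m/s.

13.8 m/s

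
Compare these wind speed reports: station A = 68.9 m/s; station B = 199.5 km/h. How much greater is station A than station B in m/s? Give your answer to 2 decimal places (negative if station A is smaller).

13.48 m/s

station B: 199.5 km/h = 55.4167 m/s.
Difference: 68.9000 − 55.4167 = 13.48 m/s.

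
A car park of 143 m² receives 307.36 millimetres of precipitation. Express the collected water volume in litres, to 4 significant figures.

1 mm over 1 m² is 1 L, so volume = 307.36 × 143 = 43952.48 L ≈ 43950 L.

43950 litres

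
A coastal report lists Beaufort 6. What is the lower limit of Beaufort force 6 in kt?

Beaufort 6 (strong breeze) spans 22–27 knots.

22 kt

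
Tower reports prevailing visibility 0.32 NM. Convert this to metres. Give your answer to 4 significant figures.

1 nmi = 1852 m, so 0.32 × 1852 = 592.6 m.

592.6 m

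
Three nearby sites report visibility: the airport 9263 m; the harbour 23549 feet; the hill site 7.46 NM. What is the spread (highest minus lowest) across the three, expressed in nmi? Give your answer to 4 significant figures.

3.584 nmi

the airport: 9263 m = 5.00162 nmi.
the harbour: 23549 ft = 3.87567 nmi.
Spread: 7.46000 − 3.87567 = 3.584 nmi.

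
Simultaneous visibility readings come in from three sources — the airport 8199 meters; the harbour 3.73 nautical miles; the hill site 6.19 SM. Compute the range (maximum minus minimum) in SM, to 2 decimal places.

the airport: 8199 m = 5.0946 SM.
the harbour: 3.73 nmi = 4.2924 SM.
Spread: 6.1900 − 4.2924 = 1.90 SM.

1.90 SM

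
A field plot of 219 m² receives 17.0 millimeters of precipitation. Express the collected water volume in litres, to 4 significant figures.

3723 litres

1 mm over 1 m² is 1 L, so volume = 17 × 219 = 3723 L.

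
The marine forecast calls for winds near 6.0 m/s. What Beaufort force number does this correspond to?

Beaufort force 4

6.0 m/s lies in the Beaufort 4 band (moderate breeze, 5.5–7.9 m/s).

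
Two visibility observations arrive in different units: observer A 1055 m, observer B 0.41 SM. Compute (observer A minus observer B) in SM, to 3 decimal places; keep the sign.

0.246 SM

observer A: 1055 m = 0.65555 SM.
Difference: 0.65555 − 0.41000 = 0.246 SM.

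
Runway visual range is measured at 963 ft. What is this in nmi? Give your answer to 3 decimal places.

0.158 nmi

1 ft = 0.000164579 nmi, so 963 × 0.000164579 = 0.158 nmi.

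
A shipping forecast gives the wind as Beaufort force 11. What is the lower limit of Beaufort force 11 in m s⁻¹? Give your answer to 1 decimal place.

28.5 m/s

Beaufort 11 (violent storm) spans 28.5–32.6 m/s.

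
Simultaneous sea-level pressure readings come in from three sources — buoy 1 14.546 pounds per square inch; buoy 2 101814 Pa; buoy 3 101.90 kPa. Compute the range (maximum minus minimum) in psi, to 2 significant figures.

buoy 2: 101814 Pa = 14.7669 psi.
buoy 3: 101.90 kPa = 14.7793 psi.
Spread: 14.7793 − 14.5460 = 0.23 psi.

0.23 psi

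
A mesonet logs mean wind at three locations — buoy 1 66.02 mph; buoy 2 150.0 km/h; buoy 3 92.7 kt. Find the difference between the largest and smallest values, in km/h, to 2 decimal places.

buoy 1: 66.02 mph = 106.2489 km/h.
buoy 3: 92.7 kt = 171.6804 km/h.
Spread: 171.6804 − 106.2489 = 65.43 km/h.

65.43 km/h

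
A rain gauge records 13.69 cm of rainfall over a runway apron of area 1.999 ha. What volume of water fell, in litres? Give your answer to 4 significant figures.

Depth: 13.69 cm × 10 = 136.9 mm.
Area: 1.999 ha = 19990 m².
1 mm over 1 m² is 1 L, so volume = 136.9 × 19990 = 2736631 L ≈ 2737000 L.

2737000 litres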